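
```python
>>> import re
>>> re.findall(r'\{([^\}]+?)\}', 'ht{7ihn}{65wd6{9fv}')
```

['7ihn', '65wd6{9fv']

With a single group, `findall` returns only what that group captured — 2 items.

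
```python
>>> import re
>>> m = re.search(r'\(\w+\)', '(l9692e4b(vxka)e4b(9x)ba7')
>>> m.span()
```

The match spans [9:15] → '(vxka)'.

(9, 15)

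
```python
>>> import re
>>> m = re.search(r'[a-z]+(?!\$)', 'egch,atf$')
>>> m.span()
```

(0, 4)

`(?!…)`/`(?<!…)` only lets a position through if the neighbouring text does NOT match; no characters are consumed.
`search` walks the string left to right and returns the first match it finds.
The match spans [0:4] → 'egch'.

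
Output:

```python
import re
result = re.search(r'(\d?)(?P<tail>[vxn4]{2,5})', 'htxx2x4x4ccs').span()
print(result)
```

The pattern matches optionally a digit (captured); then 2 to 5 of one of [vxn4] (captured as 'tail').
`re.search` scans for the first position where the pattern succeeds.
The match spans [2:4] → 'xx'.
Captured: group 1 = '', group 2 = 'xx'.

(2, 4)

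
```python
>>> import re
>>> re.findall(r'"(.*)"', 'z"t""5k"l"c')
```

['t""5k"l']

Scanning left to right: at [1:10] match '"t""5k"l"', group 1 = 't""5k"l'.
With a single group, `findall` returns only what that group captured — 1 item.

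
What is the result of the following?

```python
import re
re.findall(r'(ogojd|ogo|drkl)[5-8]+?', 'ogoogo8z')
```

['ogo']

Matches: at [3:7] match 'ogo8', group 1 = 'ogo'.
`findall` collects group 1 from the one match (1 total).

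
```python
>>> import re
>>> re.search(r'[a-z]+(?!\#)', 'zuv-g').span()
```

The negative lookaround is zero-width — it rules out positions where the adjacent text would match, without consuming anything.
Unlike `match`, `search` isn't anchored — it looks for the pattern anywhere in the string.
The match spans [0:3] → 'zuv'.

(0, 3)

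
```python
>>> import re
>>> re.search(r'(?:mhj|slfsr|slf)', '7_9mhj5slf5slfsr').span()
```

`search` walks the string left to right and returns the first match it finds.
The match spans [3:6] → 'mhj'.

(3, 6)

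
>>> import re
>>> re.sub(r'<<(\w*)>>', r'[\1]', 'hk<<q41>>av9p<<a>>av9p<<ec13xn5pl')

'hk[q41]av9p[a]av9p<<ec13xn5pl'

Matches: at [2:9] → '<<q41>>'; at [13:18] → '<<a>>'.
Each match is replaced using the text its own group 1 captured.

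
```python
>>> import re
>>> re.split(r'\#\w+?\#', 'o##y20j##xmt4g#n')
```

Matches to split on: at [2:8] → '#y20j#'; at [8:15] → '#xmt4g#'.
`split` removes every match and returns the 3 fragments in between.

['o#', '', 'n']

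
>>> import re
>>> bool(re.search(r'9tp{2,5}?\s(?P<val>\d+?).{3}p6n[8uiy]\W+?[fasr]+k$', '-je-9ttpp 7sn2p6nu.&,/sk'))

Here no position works, so the call returns None, and `bool(None)` is False.

False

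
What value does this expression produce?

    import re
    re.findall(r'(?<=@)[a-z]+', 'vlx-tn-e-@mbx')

The lookaround is zero-width — it requires the adjacent text to match without consuming it, so the asserted text isn't part of the match.
Scanning left to right: at [10:13] → 'mbx'.
Since nothing is captured, `findall` lists the 1 matched substring directly.

['mbx']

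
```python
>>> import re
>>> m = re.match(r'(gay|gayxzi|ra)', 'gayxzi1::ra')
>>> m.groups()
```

('gay',)

The match spans [0:3] → 'gay'.
Captured: group 1 = 'gay'.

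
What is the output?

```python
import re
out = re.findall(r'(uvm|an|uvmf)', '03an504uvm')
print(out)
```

['an', 'uvm']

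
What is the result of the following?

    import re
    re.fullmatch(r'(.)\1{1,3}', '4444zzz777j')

None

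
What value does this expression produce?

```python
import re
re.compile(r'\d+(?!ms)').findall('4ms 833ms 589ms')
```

A negative assertion filters positions out without eating any characters.
Walking the string: at [4:6] → '83'; at [10:12] → '58'.
With no groups in the pattern, `findall` gives back each whole match — 2 here.

['83', '58']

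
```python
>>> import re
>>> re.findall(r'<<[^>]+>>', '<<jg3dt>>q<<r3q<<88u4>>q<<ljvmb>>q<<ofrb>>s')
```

Matches: at [0:9] → '<<jg3dt>>'; at [10:23] → '<<r3q<<88u4>>'; at [24:33] → '<<ljvmb>>'; at [34:42] → '<<ofrb>>'.
No capturing groups, so `findall` returns the 4 full match strings.

['<<jg3dt>>', '<<r3q<<88u4>>', '<<ljvmb>>', '<<ofrb>>']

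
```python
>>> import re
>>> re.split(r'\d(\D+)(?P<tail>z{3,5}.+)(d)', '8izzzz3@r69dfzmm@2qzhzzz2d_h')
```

The pattern matches a digit; then one or more of a non-digit (captured); then 3 to 5 of the literal 'z', then one or more of any character (captured as 'tail'); then a literal 'd' (captured).
Matches to split on: at [0:26] → '8izzzz3@r69dfzmm@2qzhzzz2d'.
The group in the pattern means `split` returns the separators' captures alongside the pieces.

['', 'iz', 'zzz3@r69dfzmm@2qzhzzz2', 'd', '_h']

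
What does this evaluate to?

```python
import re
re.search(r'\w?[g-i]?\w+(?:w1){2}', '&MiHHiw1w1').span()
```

(1, 10)

This matches optionally a word character, then optionally a character in [g-i]; then one or more of a word character, then the literal 'w1' repeated 2 times.
`re.search` tries every starting position until one works.
The match spans [1:10] → 'MiHHiw1w1'.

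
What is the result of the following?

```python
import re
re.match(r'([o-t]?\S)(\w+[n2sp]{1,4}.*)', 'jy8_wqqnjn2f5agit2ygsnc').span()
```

(0, 23)

Pattern: optionally a character in [o-t], then a non-whitespace character (captured); then one or more of a word character, then 1 to 4 of one of [n2sp], then zero or more of any character (captured).
`re.match` only tries the pattern at the start of the string.
The match spans [0:23] → 'jy8_wqqnjn2f5agit2ygsnc'.
Captured: group 1 = 'j', group 2 = 'y8_wqqnjn2f5agit2ygsnc'.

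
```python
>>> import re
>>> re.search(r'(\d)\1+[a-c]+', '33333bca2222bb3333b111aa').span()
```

The backreference `\1` re-matches whatever the first group consumed, character for character.
The match spans [0:8] → '33333bca'.

(0, 8)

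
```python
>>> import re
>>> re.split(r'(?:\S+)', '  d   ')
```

This matches one or more of a non-whitespace character (non-capturing group).
`split` removes every match and returns the 2 fragments in between.

['  ', '   ']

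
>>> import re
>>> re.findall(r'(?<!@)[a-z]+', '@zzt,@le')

['zt', 'e']

A negative assertion filters positions out without eating any characters.
Walking the string: at [2:4] → 'zt'; at [7:8] → 'e'.
No capturing groups, so `findall` returns the 2 full match strings.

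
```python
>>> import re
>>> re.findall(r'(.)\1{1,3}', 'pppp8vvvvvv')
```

['p', 'v', 'v']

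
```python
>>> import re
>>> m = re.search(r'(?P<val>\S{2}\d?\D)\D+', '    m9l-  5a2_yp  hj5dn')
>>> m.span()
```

(4, 10)

Pattern: exactly 2 of a non-whitespace character, then optionally a digit, then a non-digit (captured as 'val'); then one or more of a non-digit.
`search` walks the string left to right and returns the first match it finds.
The match spans [4:10] → 'm9l-  '.
Captured: group 1 = 'm9l'.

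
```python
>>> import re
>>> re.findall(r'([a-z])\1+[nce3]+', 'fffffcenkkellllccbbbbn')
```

['f', 'k', 'l', 'b']

`\1` is not a pattern — it's the concrete string captured by group 1, re-applied verbatim.
Scanning left to right: at [0:8] match 'fffffcen', group 1 = 'f'; at [8:11] match 'kke', group 1 = 'k'; at [11:17] match 'llllcc', group 1 = 'l'; at [17:22] match 'bbbbn', group 1 = 'b'.
One capturing group, so `findall` returns just the captured substring from each match — 4 in all.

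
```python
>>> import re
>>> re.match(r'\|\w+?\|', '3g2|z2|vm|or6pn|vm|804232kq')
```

`re.match` won't scan ahead — the pattern has to work from the very first character.
Here position 0 doesn't satisfy it, so the call returns None.

None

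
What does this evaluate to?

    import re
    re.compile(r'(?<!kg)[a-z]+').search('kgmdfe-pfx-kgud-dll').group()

'kgmdfe'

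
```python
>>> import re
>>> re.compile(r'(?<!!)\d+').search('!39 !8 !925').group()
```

A negative assertion filters positions out without eating any characters.
The match spans [2:3] → '9'.

'9'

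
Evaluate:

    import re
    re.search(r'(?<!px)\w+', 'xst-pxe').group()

'xst'

Because the assertion is negative and zero-width, positions next to the forbidden text are skipped.
`re.search` scans for the first position where the pattern succeeds.
The match spans [0:3] → 'xst'.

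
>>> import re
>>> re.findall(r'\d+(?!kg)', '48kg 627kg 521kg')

['4', '62', '52']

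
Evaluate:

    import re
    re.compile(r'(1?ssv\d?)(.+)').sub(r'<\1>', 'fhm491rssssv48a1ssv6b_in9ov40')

Pattern: optionally the literal '1', then the literal 'ssv', then optionally a digit (captured); then one or more of any character (captured).
Matches: at [9:29] → 'ssv48a1ssv6b_in9ov40'.
Each match is replaced using the text its own group 1 captured.

'fhm491rss<ssv4>'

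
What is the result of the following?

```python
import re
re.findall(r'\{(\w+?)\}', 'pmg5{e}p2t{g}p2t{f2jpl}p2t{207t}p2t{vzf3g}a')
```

Scanning left to right: at [4:7] match '{e}', group 1 = 'e'; at [10:13] match '{g}', group 1 = 'g'; at [16:23] match '{f2jpl}', group 1 = 'f2jpl'; at [26:32] match '{207t}', group 1 = '207t'; at [35:42] match '{vzf3g}', group 1 = 'vzf3g'.
One capturing group, so `findall` returns just the captured substring from each match — 5 in all.

['e', 'g', 'f2jpl', '207t', 'vzf3g']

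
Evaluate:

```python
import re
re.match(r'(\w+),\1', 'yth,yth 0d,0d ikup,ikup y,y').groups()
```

('yth',)

A backreference is literal: `\1` must see the identical characters the first group matched.
`match` is anchored at position 0; if the pattern doesn't fit there, it returns None.
The match spans [0:7] → 'yth,yth'.
Captured: group 1 = 'yth'.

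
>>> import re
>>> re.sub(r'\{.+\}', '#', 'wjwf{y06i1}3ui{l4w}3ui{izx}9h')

'wjwf#9h'

Matches: at [4:27] → '{y06i1}3ui{l4w}3ui{izx}'.
Every occurrence is swapped for '#'.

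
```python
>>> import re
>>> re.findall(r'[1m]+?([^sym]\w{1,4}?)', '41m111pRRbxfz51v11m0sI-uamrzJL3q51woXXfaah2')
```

['11', 'pR', 'v1', '0s', 'rz', 'wo']

A `+?`/`*?`/`{m,n}?` starts at its minimum and grows only as far as needed for what follows to match.
Because there's exactly one group, `findall` drops the full match and keeps group 1 from each hit.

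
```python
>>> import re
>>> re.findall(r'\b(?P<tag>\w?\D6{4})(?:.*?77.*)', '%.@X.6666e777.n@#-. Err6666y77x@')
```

['X.6666']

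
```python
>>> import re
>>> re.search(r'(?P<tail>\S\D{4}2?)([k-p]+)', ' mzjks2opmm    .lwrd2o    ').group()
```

'mzjks2opmm'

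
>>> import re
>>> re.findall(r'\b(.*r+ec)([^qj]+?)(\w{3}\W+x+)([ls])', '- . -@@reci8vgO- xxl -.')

[('rec', 'i8', 'vgO- xx', 'l')]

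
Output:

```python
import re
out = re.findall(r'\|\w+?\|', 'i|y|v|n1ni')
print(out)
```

['|y|']

No capturing groups, so `findall` returns the 1 full match string.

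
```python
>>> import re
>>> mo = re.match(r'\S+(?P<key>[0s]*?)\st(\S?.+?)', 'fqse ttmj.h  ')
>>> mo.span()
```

(0, 8)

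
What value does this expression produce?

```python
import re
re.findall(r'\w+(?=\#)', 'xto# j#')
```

['xto', 'j']

The `(?=…)`/`(?<=…)` assertion just peeks at neighbouring text; it doesn't advance the match position.
Scanning left to right: at [0:3] → 'xto'; at [5:6] → 'j'.
Since nothing is captured, `findall` lists the 2 matched substrings directly.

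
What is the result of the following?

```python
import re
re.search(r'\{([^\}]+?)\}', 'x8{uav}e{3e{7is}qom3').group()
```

The match spans [2:7] → '{uav}'.

'{uav}'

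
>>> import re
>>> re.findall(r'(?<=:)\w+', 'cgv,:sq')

The positive lookaround only admits positions where the adjacent text matches; those characters stay outside the span.
`findall` yields the raw match text (1 of them) because the pattern has no groups.

['sq']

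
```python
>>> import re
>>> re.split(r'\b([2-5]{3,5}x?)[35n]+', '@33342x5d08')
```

This matches a word boundary (`\b`, zero-width); then 3 to 5 of a character in [2-5], then optionally a literal 'x' (captured); then one or more of one of [35n].
The group in the pattern means `split` returns the separators' captures alongside the pieces.

['@', '33342x', 'd08']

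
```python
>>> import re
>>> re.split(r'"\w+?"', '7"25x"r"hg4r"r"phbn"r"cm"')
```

['7', 'r', 'r', 'r', '']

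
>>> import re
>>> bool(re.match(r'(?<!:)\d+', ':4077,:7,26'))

A negative assertion filters positions out without eating any characters.
With `match`, the pattern is implicitly anchored at the beginning.
Here position 0 doesn't satisfy it, so the call returns None, and `bool(None)` is False.

False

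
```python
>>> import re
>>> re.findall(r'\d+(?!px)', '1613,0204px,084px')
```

['1613', '020', '08']

A negative assertion filters positions out without eating any characters.
Matches: at [0:4] → '1613'; at [5:8] → '020'; at [12:14] → '08'.
`findall` yields the raw match text (3 of them) because the pattern has no groups.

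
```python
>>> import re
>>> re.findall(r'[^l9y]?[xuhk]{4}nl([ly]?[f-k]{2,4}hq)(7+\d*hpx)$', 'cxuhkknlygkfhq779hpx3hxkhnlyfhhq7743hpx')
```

[('yfhhq', '7743hpx')]

The pattern matches optionally any character except [l9y], then exactly 4 of one of [xuhk], then the literal 'nl'; then optionally one of [ly], then 2 to 4 of a character in [f-k], then the literal 'hq' (captured); then one or more of a literal '7', then zero or more of a digit, then the literal 'hpx' (captured); then anchored at the end.
Matches: at [20:39] match '3hxkhnlyfhhq7743hpx', groups = ('yfhhq', '7743hpx').
With 2 capturing groups, `findall` returns a 2-tuple per match.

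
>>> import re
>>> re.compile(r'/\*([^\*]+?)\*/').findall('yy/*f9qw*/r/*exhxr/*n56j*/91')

['f9qw', 'n56j']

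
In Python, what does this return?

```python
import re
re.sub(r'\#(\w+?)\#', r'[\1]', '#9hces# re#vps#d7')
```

'[9hces] re[vps]d7'

Each match is replaced using the text its own group 1 captured.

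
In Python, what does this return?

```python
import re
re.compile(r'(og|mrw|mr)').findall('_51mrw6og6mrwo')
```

['mrw', 'og', 'mrw']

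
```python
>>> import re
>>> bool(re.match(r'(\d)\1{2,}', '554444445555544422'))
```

After group 1 captures some text, `\1` only succeeds where that same text appears again.
`re.match` won't scan ahead — the pattern has to work from the very first character.
Here the pattern fails at index 0, so the call returns None, and `bool(None)` is False.

False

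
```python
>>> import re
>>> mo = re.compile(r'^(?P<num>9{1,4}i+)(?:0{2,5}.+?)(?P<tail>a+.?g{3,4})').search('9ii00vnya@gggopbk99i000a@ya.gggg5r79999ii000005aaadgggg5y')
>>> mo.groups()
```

('9ii', 'a@ggg')

The match spans [0:13] → '9ii00vnya@ggg'.
Captured: group 1 = '9ii', group 2 = 'a@ggg'.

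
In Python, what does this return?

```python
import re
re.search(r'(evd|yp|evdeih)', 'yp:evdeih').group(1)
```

The match spans [0:2] → 'yp'.
Captured: group 1 = 'yp'.

'yp'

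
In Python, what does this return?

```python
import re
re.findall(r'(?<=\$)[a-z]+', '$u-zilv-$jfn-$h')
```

['u', 'jfn', 'h']

Because the assertion is zero-width, the text it checks is not consumed and won't appear in the result.
Matches: at [1:2] → 'u'; at [9:12] → 'jfn'; at [14:15] → 'h'.
Since nothing is captured, `findall` lists the 3 matched substrings directly.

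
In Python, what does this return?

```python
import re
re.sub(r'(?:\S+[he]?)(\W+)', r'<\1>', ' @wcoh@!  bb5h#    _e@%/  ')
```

`\1` in the replacement pulls in group 1's text for each match.

' <  ><    ><  >'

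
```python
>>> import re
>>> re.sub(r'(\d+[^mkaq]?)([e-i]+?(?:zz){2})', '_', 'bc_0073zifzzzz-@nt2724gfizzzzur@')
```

'bc__-@nt_ur@'

Pattern: one or more of a digit, then optionally any character except [mkaq] (captured); then one or more of a character in [e-i] (lazy), then the literal 'zz' repeated 2 times (captured).
Matches: at [3:14] → '0073zifzzzz'; at [18:29] → '2724gfizzzz'.
`sub` substitutes '_' at each match site.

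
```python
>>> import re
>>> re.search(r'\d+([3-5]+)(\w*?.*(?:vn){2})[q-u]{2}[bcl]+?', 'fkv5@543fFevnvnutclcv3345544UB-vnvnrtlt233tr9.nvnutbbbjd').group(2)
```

'fFevnvnutclcv3345544UB-vnvn'

The pattern matches one or more of a digit; then one or more of a character in [3-5] (captured); then zero or more of a word character (lazy), then zero or more of any character, then the literal 'vn' repeated 2 times (captured); then exactly 2 of a character in [q-u], then one or more of one of [bcl] (lazy).
`re.search` scans for the first position where the pattern succeeds.
The match spans [5:38] → '543fFevnvnutclcv3345544UB-vnvnrtl'.
Captured: group 1 = '3', group 2 = 'fFevnvnutclcv3345544UB-vnvn'.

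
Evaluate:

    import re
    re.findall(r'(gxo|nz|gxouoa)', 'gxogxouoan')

['gxo', 'gxo']

The regex engine tests alternatives in the order written; an earlier branch that matches wins even if a later one would match more.
Because there's exactly one group, `findall` drops the full match and keeps group 1 from each hit.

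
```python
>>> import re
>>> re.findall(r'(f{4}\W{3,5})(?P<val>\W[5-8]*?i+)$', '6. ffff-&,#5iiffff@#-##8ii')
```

The pattern matches exactly 4 of the literal 'f', then 3 to 5 of a non-word character (captured); then a non-word character, then zero or more of a character in [5-8] (lazy), then one or more of a literal 'i' (captured as 'val'); then anchored at the end.
Matches: at [14:26] match 'ffff@#-##8ii', groups = ('ffff@#-#', '#8ii').
Multiple groups make `findall` return tuples — one 2-tuple for the one match.

[('ffff@#-#', '#8ii')]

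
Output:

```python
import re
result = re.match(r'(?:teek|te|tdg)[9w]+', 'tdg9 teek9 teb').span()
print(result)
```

`match` is anchored at position 0; if the pattern doesn't fit there, it returns None.
The match spans [0:4] → 'tdg9'.

(0, 4)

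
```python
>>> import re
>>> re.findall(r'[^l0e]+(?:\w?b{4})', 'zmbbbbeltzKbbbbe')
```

['zmbbbb', 'tzKbbbb']

The pattern matches one or more of any character except [l0e]; then optionally a word character, then exactly 4 of a literal 'b' (non-capturing group).
Scanning left to right: at [0:6] → 'zmbbbb'; at [8:15] → 'tzKbbbb'.
No capturing groups, so `findall` returns the 2 full match strings.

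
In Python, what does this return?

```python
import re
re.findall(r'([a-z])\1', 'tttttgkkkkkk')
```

A backreference is literal: `\1` must see the identical characters the first group matched.
`findall` collects group 1 from each match (5 total).

['t', 't', 'k', 'k', 'k']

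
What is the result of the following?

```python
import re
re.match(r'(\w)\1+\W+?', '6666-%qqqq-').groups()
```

The match spans [0:5] → '6666-'.
Captured: group 1 = '6'.

('6',)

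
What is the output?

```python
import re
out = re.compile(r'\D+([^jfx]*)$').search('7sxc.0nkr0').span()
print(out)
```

(1, 10)

The pattern matches one or more of a non-digit; then zero or more of any character except [jfx] (captured); then anchored at the end.
`re.search` tries every starting position until one works.
The match spans [1:10] → 'sxc.0nkr0'.
Captured: group 1 = '0nkr0'.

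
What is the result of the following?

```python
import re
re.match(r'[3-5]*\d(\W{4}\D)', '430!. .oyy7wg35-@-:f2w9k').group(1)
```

The match spans [0:8] → '430!. .o'.
Captured: group 1 = '!. .o'.

'!. .o'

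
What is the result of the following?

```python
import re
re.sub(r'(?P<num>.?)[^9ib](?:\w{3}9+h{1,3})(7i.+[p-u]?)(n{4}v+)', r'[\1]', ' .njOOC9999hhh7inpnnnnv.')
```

Pattern: optionally any character (captured as 'num'); then any character except [9ib]; then exactly 3 of a word character, then one or more of a literal '9', then 1 to 3 of a literal 'h' (non-capturing group); then the literal '7i', then one or more of any character, then optionally a character in [p-u] (captured); then exactly 4 of the literal 'n', then one or more of the literal 'v' (captured).
Each match is replaced using the text its own group 1 captured.

' .[n].'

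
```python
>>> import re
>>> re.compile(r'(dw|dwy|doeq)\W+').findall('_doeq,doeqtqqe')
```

['doeq']

Matches: at [1:6] match 'doeq,', group 1 = 'doeq'.
With a single group, `findall` returns only what that group captured — 1 item.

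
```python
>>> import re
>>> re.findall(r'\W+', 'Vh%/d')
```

With no groups in the pattern, `findall` gives back each whole match — 1 here.

['%/']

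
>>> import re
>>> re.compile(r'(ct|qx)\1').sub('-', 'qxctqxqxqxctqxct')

'qxct-qxctqxct'

The backreference `\1` re-matches whatever the first group consumed, character for character.
Matches: at [4:8] → 'qxqx'.
Each match is replaced by '-'.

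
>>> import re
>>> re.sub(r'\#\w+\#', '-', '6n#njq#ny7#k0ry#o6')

Every occurrence is swapped for '-'.

'6n-ny7-o6'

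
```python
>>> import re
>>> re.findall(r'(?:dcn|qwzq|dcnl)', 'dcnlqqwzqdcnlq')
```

Alternation isn't longest-match — the leftmost alternative that fits at this position is chosen.
`findall` yields the raw match text (3 of them) because the pattern has no groups.

['dcn', 'qwzq', 'dcn']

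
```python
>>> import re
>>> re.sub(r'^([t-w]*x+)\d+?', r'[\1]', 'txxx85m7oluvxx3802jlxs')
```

This matches anchored at the start of the string; then zero or more of a character in [t-w], then one or more of the literal 'x' (captured); then one or more of a digit (lazy).
With the lazy modifier that quantifier settles for the fewest repetitions that let the rest of the pattern succeed (the atoms after it are unaffected and can still be greedy).
Matches: at [0:5] → 'txxx8'.
Each match is replaced using the text its own group 1 captured.

'[txxx]5m7oluvxx3802jlxs'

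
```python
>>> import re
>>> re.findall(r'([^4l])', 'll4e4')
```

['e']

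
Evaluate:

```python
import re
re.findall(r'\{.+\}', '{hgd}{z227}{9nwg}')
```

Walking the string: at [0:17] → '{hgd}{z227}{9nwg}'.
`findall` yields the raw match text (1 of them) because the pattern has no groups.

['{hgd}{z227}{9nwg}']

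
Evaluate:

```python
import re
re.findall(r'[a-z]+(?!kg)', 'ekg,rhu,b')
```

['ekg', 'rhu', 'b']

The negative lookaround is zero-width — it rules out positions where the adjacent text would match, without consuming anything.
With no groups in the pattern, `findall` gives back each whole match — 3 here.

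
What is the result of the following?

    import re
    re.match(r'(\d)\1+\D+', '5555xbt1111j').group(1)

'5'

After group 1 captures some text, `\1` only succeeds where that same text appears again.
With `match`, the pattern is implicitly anchored at the beginning.
The match spans [0:7] → '5555xbt'.
Captured: group 1 = '5'.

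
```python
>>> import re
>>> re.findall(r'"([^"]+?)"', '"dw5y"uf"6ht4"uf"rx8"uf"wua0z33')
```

Matches: at [0:6] match '"dw5y"', group 1 = 'dw5y'; at [8:14] match '"6ht4"', group 1 = '6ht4'; at [16:21] match '"rx8"', group 1 = 'rx8'.
Because there's exactly one group, `findall` drops the full match and keeps group 1 from each hit.

['dw5y', '6ht4', 'rx8']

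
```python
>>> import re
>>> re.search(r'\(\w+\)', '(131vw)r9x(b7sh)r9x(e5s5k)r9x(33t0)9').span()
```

(0, 7)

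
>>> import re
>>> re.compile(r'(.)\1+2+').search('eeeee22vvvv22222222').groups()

The match spans [0:7] → 'eeeee22'.
Captured: group 1 = 'e'.

('e',)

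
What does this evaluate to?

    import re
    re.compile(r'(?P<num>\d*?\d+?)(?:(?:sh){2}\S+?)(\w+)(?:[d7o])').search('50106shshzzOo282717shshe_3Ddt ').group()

'50106shshzzOo282717shshe_3Dd'

Pattern: zero or more of a digit (lazy), then one or more of a digit (lazy) (captured as 'num'); then the literal 'sh' repeated 2 times, then one or more of a non-whitespace character (lazy) (non-capturing group); then one or more of a word character (captured); then one of [d7o] (non-capturing group).
The match spans [0:28] → '50106shshzzOo282717shshe_3Dd'.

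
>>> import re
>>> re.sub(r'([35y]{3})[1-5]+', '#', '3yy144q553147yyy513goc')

Pattern: exactly 3 of one of [35y] (captured); then one or more of a character in [1-5].
Every occurrence is swapped for '#'.

'#q#7#goc'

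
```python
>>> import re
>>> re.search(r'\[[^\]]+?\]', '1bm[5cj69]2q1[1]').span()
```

(3, 10)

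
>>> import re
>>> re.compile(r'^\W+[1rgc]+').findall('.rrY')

`findall` yields the raw match text (1 of them) because the pattern has no groups.

['.rr']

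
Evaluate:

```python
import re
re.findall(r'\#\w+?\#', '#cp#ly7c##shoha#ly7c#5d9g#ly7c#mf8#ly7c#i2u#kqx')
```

Walking the string: at [0:4] → '#cp#'; at [9:16] → '#shoha#'; at [20:26] → '#5d9g#'; at [30:35] → '#mf8#'; at [39:44] → '#i2u#'.
No capturing groups, so `findall` returns the 5 full match strings.

['#cp#', '#shoha#', '#5d9g#', '#mf8#', '#i2u#']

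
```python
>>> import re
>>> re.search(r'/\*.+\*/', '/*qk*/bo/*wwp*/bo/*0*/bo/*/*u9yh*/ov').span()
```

The match spans [0:34] → '/*qk*/bo/*wwp*/bo/*0*/bo/*/*u9yh*/'.

(0, 34)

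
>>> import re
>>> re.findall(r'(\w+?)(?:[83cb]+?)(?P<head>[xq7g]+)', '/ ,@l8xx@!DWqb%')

`findall` packs the 2 group values into a tuple for every match.

[('l', 'xx')]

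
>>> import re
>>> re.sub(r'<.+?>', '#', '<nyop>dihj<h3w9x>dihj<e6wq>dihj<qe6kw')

'#dihj#dihj#dihj<qe6kw'

A non-greedy quantifier consumes as few characters as it can — just enough that the remainder of the pattern still matches from where it stops; whatever follows it matches normally.
Matches: at [0:6] → '<nyop>'; at [10:17] → '<h3w9x>'; at [21:27] → '<e6wq>'.
Each match is replaced by '#'.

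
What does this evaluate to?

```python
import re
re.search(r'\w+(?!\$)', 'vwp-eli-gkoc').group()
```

`(?!…)`/`(?<!…)` only lets a position through if the neighbouring text does NOT match; no characters are consumed.
The match spans [0:3] → 'vwp'.

'vwp'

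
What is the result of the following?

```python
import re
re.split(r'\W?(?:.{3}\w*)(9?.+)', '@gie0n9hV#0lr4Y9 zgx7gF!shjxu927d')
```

['', '#0lr4Y9 zgx7gF!shjxu927d', '']

The pattern matches optionally a non-word character; then exactly 3 of any character, then zero or more of a word character (non-capturing group); then optionally the literal '9', then one or more of any character (captured).
Matches to split on: at [0:33] → '@gie0n9hV#0lr4Y9 zgx7gF!shjxu927d'.
The group in the pattern means `split` returns the separators' captures alongside the pieces.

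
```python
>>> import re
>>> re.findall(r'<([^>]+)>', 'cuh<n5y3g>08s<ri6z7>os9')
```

['n5y3g', 'ri6z7']

Scanning left to right: at [3:10] match '<n5y3g>', group 1 = 'n5y3g'; at [13:20] match '<ri6z7>', group 1 = 'ri6z7'.
`findall` collects group 1 from each match (2 total).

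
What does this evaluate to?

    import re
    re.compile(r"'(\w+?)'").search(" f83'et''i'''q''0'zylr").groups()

`re.search` scans for the first position where the pattern succeeds.
The match spans [4:8] → "'et'".
Captured: group 1 = 'et'.

('et',)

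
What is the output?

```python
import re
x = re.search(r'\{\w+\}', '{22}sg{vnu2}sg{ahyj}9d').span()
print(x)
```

Unlike `match`, `search` isn't anchored — it looks for the pattern anywhere in the string.
The match spans [0:4] → '{22}'.

(0, 4)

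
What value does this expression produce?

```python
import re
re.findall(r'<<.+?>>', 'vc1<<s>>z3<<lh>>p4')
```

['<<s>>', '<<lh>>']

The `?` after the quantifier makes it lazy — it takes as little as possible before letting the rest of the pattern try.
Scanning left to right: at [3:8] → '<<s>>'; at [10:16] → '<<lh>>'.
`findall` yields the raw match text (2 of them) because the pattern has no groups.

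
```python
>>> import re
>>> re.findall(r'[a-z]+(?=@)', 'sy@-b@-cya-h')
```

The `(?=…)`/`(?<=…)` assertion just peeks at neighbouring text; it doesn't advance the match position.
No capturing groups, so `findall` returns the 2 full match strings.

['sy', 'b']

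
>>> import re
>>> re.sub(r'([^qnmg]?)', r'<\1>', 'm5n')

'<>m<5><>n<>'

Pattern: optionally any character except [qnmg] (captured).
Matches: at [0:0] → ''; at [1:2] → '5'; at [2:2] → ''; at [3:3] → ''.
The replacement refers to a captured group, so each match is rewritten using its own captured text.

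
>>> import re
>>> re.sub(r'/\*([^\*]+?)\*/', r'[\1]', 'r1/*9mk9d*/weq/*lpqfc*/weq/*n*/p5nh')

'r1[9mk9d]weq[lpqfc]weq[n]p5nh'

Matches: at [2:11] → '/*9mk9d*/'; at [14:23] → '/*lpqfc*/'; at [26:31] → '/*n*/'.
The replacement refers to a captured group, so each match is rewritten using its own captured text.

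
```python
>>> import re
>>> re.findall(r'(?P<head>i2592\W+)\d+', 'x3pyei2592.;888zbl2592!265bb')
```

['i2592.;']

The pattern matches the literal 'i2', then the literal '592', then one or more of a non-word character (captured as 'head'); then one or more of a digit.
Walking the string: at [5:15] match 'i2592.;888', group 1 = 'i2592.;'.
Because there's exactly one group, `findall` drops the full match and keeps group 1 from the one hit.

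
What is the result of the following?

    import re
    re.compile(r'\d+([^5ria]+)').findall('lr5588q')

['q']

The pattern matches one or more of a digit; then one or more of any character except [5ria] (captured).
Scanning left to right: at [2:7] match '5588q', group 1 = 'q'.
With a single group, `findall` returns only what that group captured — 1 item.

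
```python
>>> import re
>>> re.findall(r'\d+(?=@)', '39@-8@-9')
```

The positive lookaround only admits positions where the adjacent text matches; those characters stay outside the span.
`findall` yields the raw match text (2 of them) because the pattern has no groups.

['39', '8']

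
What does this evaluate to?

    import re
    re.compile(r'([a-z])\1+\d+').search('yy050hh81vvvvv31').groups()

('y',)

The match spans [0:5] → 'yy050'.
Captured: group 1 = 'y'.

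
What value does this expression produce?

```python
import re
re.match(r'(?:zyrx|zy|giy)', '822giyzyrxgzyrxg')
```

None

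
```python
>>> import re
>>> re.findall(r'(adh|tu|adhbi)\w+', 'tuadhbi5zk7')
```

Because there's exactly one group, `findall` drops the full match and keeps group 1 from the one hit.

['tu']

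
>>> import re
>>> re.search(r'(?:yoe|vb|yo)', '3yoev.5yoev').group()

Alternation isn't longest-match — the leftmost alternative that fits at this position is chosen.
Unlike `match`, `search` isn't anchored — it looks for the pattern anywhere in the string.
The match spans [1:4] → 'yoe'.

'yoe'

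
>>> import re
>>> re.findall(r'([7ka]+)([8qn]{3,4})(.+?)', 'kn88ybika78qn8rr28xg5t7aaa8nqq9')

This matches one or more of one of [7ka] (captured); then 3 to 4 of one of [8qn] (captured); then one or more of any character (lazy) (captured).
The `?` after the quantifier makes it lazy — it takes as little as possible before letting the rest of the pattern try.
Walking the string: at [0:5] match 'kn88y', groups = ('k', 'n88', 'y'); at [7:15] match 'ka78qn8r', groups = ('ka7', '8qn8', 'r'); at [22:31] match '7aaa8nqq9', groups = ('7aaa', '8nqq', '9').
`findall` packs the 3 group values into a tuple for every match.

[('k', 'n88', 'y'), ('ka7', '8qn8', 'r'), ('7aaa', '8nqq', '9')]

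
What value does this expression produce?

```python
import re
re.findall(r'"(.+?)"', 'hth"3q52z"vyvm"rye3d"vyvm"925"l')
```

['3q52z', 'rye3d', '925']

Because the quantifier is non-greedy, it stops expanding at the earliest point where the rest of the pattern can succeed.
With a single group, `findall` returns only what that group captured — 3 items.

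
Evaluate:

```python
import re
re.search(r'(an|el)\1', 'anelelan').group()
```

'elel'

The backreference `\1` re-matches whatever the first group consumed, character for character.
`re.search` tries every starting position until one works.
The match spans [2:6] → 'elel'.
Captured: group 1 = 'el'.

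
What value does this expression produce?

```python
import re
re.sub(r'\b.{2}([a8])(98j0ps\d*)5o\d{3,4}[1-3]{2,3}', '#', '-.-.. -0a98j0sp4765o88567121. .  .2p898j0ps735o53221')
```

'-.-.. -0a98j0sp4765o88567121. .  .#'

The pattern matches a word boundary (`\b`, zero-width); then exactly 2 of any character; then one of [a8] (captured); then the literal '98j', then the literal '0ps', then zero or more of a digit (captured); then the literal '5o', then 3 to 4 of a digit, then 2 to 3 of a character in [1-3].
Each match is replaced by '#'.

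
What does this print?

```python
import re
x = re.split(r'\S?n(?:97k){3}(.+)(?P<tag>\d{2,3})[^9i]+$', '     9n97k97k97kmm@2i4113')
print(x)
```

The pattern matches optionally a non-whitespace character, then a literal 'n', then the literal '97k' repeated 3 times; then one or more of any character (captured); then 2 to 3 of a digit (captured as 'tag'); then one or more of any character except [9i]; then anchored at the end.
The group in the pattern means `split` returns the separators' captures alongside the pieces.

['     ', 'mm@2i4', '11', '']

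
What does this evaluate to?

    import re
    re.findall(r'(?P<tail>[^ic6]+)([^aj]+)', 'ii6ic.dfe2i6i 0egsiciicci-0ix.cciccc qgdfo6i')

[('.dfe2', 'i6i 0egsiciicci-0ix.cciccc qgdfo6i')]

2 groups means the one result is a tuple of 2 captured strings — 1 here.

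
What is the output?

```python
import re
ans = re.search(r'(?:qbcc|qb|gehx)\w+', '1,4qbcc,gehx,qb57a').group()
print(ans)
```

qbcc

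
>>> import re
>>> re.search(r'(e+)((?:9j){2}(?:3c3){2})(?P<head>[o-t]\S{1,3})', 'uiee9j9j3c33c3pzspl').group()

Pattern: one or more of a literal 'e' (captured); then the literal '9j' repeated 2 times, then the literal '3c3' repeated 2 times (captured); then a character in [o-t], then 1 to 3 of a non-whitespace character (captured as 'head').
The match spans [2:18] → 'ee9j9j3c33c3pzsp'.

'ee9j9j3c33c3pzsp'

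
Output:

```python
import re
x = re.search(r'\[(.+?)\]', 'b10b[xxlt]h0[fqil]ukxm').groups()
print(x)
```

The match spans [4:10] → '[xxlt]'.
Captured: group 1 = 'xxlt'.

('xxlt',)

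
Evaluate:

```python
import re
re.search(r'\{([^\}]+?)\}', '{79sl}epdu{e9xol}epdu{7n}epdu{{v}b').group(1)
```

The match spans [0:6] → '{79sl}'.
Captured: group 1 = '79sl'.

'79sl'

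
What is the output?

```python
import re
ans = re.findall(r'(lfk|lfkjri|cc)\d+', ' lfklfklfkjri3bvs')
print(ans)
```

['lfkjri']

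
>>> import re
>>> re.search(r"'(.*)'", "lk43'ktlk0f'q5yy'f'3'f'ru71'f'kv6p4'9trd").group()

"'ktlk0f'q5yy'f'3'f'ru71'f'kv6p4'"

`re.search` tries every starting position until one works.
The match spans [4:36] → "'ktlk0f'q5yy'f'3'f'ru71'f'kv6p4'".
Captured: group 1 = "ktlk0f'q5yy'f'3'f'ru71'f'kv6p4".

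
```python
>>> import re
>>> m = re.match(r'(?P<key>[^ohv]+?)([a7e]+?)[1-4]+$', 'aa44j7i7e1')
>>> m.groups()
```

('aa44j7i', '7e')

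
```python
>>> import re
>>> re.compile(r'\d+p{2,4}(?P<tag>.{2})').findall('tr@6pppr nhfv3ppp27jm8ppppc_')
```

['r ', '27', 'c_']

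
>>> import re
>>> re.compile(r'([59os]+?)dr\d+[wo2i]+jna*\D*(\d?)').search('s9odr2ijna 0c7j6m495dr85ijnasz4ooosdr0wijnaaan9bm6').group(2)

This matches one or more of one of [59os] (lazy) (captured); then the literal 'dr', then one or more of a digit, then one or more of one of [wo2i]; then the literal 'jn', then zero or more of a literal 'a', then zero or more of a non-digit; then optionally a digit (captured).
`re.search` scans for the first position where the pattern succeeds.
The match spans [0:12] → 's9odr2ijna 0'.
Captured: group 1 = 's9o', group 2 = '0'.

'0'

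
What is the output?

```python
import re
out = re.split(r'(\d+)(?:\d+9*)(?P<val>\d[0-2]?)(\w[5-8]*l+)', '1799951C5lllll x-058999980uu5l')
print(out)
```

['', '17999', '1', 'C5lllll', ' x-058999980uu5l']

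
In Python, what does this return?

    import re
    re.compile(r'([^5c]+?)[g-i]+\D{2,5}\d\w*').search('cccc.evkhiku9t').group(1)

The match spans [4:14] → '.evkhiku9t'.
Captured: group 1 = '.evk'.

'.evk'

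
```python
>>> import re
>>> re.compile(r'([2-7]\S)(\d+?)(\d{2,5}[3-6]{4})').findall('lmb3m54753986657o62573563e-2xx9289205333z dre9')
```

A `+?`/`*?`/`{m,n}?` starts at its minimum and grows only as far as needed for what follows to match.
`findall` packs the 3 group values into a tuple for every match.

[('7o', '6', '2573563'), ('28', '9', '205333')]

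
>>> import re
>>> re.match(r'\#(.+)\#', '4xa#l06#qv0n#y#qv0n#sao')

None

`re.match` won't scan ahead — the pattern has to work from the very first character.
Here the string doesn't start with a match, so the call returns None.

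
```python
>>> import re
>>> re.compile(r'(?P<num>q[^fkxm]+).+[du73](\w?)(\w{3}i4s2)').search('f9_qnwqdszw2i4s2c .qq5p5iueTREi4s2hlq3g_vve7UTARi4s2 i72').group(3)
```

The pattern matches a literal 'q', then one or more of any character except [fkxm] (captured as 'num'); then one or more of any character, then one of [du73]; then optionally a word character (captured); then exactly 3 of a word character, then the literal 'i4s', then the literal '2' (captured).
`re.search` scans for the first position where the pattern succeeds.
The match spans [3:52] → 'qnwqdszw2i4s2c .qq5p5iueTREi4s2hlq3g_vve7UTARi4s2'.
Captured: group 1 = 'qnwqdszw2i4s2c .qq5p5iueTREi4s2hlq3g_vv', group 2 = 'U', group 3 = 'TARi4s2'.

'TARi4s2'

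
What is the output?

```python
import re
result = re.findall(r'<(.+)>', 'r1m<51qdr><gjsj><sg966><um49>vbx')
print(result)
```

['51qdr><gjsj><sg966><um49']

Matches: at [3:29] match '<51qdr><gjsj><sg966><um49>', group 1 = '51qdr><gjsj><sg966><um49'.
With a single group, `findall` returns only what that group captured — 1 item.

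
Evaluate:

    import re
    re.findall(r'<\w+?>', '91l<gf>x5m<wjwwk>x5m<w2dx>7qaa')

['<gf>', '<wjwwk>', '<w2dx>']

`findall` yields the raw match text (3 of them) because the pattern has no groups.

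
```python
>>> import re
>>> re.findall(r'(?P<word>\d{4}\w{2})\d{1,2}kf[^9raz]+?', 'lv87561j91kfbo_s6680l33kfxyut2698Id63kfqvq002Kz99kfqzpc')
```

['87561j', '6680l3', '2698Id']

A `+?`/`*?`/`{m,n}?` starts at its minimum and grows only as far as needed for what follows to match.
One capturing group, so `findall` returns just the captured substring from each match — 3 in all.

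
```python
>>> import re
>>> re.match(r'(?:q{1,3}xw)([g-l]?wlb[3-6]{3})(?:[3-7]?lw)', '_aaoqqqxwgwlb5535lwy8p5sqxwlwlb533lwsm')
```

None

This matches 1 to 3 of a literal 'q', then the literal 'xw' (non-capturing group); then optionally a character in [g-l], then the literal 'wlb', then exactly 3 of a character in [3-6] (captured); then optionally a character in [3-7], then the literal 'lw' (non-capturing group).
`re.match` won't scan ahead — the pattern has to work from the very first character.
Here the string doesn't start with a match, so the call returns None.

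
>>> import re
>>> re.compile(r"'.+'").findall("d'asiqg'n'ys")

["'asiqg'n'"]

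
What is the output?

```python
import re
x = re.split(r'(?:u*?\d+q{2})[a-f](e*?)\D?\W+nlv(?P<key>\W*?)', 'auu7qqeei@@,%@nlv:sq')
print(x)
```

['a', 'e', '', ':sq']

`re.split` interleaves the captured-group text with the surrounding fragments.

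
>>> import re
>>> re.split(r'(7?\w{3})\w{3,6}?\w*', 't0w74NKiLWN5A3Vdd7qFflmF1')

This matches optionally the literal '7', then exactly 3 of a word character (captured); then 3 to 6 of a word character (lazy), then zero or more of a word character.
Matches to split on: at [0:25] → 't0w74NKiLWN5A3Vdd7qFflmF1'.
With a capturing group present, the delimiter's captured portion is kept in the result list.

['', 't0w', '']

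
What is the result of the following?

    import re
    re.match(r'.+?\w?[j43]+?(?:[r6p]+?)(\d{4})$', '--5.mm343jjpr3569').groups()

('3569',)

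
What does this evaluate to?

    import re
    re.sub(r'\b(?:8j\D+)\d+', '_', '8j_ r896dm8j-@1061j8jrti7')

This matches a word boundary (`\b`, zero-width); then the literal '8j', then one or more of a non-digit (non-capturing group); then one or more of a digit.
Matches: at [0:8] → '8j_ r896'.
Every occurrence is swapped for '_'.

'_dm8j-@1061j8jrti7'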